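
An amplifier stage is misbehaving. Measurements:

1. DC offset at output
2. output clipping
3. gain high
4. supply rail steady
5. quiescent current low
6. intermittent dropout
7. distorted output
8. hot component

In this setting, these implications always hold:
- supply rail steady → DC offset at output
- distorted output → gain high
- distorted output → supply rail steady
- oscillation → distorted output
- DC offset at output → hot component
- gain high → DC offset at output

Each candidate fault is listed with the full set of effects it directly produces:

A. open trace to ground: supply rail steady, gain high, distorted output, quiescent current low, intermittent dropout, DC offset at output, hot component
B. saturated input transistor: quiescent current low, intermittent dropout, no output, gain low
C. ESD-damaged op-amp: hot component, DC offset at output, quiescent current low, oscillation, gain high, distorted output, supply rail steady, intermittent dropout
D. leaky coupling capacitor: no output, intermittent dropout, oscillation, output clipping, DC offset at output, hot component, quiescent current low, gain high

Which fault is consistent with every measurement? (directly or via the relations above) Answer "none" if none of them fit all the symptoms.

Testing each hypothesis:
(A) open trace to ground — DC offset at output yes; output clipping NO; gain high yes; supply rail steady yes; quiescent current low yes; intermittent dropout yes; distorted output yes; hot component yes
(B) saturated input transistor — DC offset at output NO; output clipping NO; gain high NO; supply rail steady NO; quiescent current low yes; intermittent dropout yes; distorted output NO; hot component NO
(C) ESD-damaged op-amp — does not account for output clipping
(D) leaky coupling capacitor — DC offset at output yes; output clipping yes; gain high yes; supply rail steady yes (via oscillation → distorted output → supply rail steady); quiescent current low yes; intermittent dropout yes; distorted output yes (via oscillation → distorted output); hot component yes
(D) is the only candidate with no mismatches.

D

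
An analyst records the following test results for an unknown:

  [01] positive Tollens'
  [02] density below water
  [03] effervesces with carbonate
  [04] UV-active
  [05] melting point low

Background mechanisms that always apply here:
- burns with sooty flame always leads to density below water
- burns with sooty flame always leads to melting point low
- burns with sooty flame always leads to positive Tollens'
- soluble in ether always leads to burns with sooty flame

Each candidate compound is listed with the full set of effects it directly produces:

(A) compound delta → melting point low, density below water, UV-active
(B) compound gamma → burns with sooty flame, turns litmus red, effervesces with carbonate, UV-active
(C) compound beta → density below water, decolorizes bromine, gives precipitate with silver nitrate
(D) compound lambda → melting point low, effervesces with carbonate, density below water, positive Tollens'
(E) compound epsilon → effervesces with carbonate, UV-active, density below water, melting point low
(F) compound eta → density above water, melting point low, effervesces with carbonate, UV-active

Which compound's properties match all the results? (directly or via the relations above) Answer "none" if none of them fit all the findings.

B

Testing each hypothesis:
(A) compound delta — does not account for positive Tollens', effervesces with carbonate
(B) compound gamma — positive Tollens' match (by burns with sooty flame → positive Tollens'); density below water match (by burns with sooty flame → density below water); effervesces with carbonate match; UV-active match; melting point low match (by burns with sooty flame → melting point low)
(C) compound beta — does not account for positive Tollens', effervesces with carbonate, UV-active, melting point low
(D) compound lambda — does not account for UV-active
(E) compound epsilon — positive Tollens' miss; density below water match; effervesces with carbonate match; UV-active match; melting point low match
(F) compound eta — positive Tollens' miss; density below water miss; effervesces with carbonate match; UV-active match; melting point low match
(B) alone accounts for all the evidence.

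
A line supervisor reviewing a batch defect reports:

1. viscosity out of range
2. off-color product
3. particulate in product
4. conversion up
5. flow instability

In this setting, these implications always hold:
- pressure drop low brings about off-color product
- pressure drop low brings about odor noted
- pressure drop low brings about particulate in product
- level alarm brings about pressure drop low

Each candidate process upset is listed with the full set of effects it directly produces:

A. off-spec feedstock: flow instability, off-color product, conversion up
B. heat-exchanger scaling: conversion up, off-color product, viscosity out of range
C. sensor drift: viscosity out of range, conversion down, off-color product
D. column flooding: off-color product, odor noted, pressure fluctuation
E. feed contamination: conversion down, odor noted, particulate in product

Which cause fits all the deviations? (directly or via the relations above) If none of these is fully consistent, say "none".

Checking each candidate against the observations:
(A) off-spec feedstock — viscosity out of range NO; off-color product yes; particulate in product NO; conversion up yes; flow instability yes
(B) heat-exchanger scaling — does not account for particulate in product, flow instability
(C) sensor drift — fails on particulate in product, conversion up, flow instability (predicts conversion down, not conversion up)
(D) column flooding — does not account for viscosity out of range, particulate in product, conversion up, flow instability
(E) feed contamination — fails on viscosity out of range, off-color product, conversion up, flow instability (predicts conversion down, not conversion up)
Every candidate fails on at least one observation.

none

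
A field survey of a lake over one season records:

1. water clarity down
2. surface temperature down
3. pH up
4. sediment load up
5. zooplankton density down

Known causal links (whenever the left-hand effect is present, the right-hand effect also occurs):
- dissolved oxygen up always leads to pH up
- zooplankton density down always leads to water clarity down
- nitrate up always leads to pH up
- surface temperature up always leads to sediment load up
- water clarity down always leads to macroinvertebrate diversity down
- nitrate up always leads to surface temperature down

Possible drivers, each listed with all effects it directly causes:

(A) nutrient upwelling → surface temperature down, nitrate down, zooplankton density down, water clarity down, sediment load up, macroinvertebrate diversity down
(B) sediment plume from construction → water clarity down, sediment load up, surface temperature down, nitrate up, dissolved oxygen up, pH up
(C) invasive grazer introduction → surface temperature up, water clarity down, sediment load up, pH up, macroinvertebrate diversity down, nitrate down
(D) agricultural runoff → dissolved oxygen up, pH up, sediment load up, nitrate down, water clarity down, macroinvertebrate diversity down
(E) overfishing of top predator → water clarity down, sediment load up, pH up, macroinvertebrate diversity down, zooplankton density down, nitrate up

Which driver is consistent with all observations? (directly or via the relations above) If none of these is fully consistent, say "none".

E

Checking each candidate against the observations:
(A) nutrient upwelling — does not account for pH up
(B) sediment plume from construction — does not account for zooplankton density down
(C) invasive grazer introduction — water clarity down yes; surface temperature down NO; pH up yes; sediment load up yes; zooplankton density down NO
(D) agricultural runoff — does not account for surface temperature down, zooplankton density down
(E) overfishing of top predator — accounts for every observation (surface temperature down through nitrate up → surface temperature down)
Only (E) is consistent with every observation.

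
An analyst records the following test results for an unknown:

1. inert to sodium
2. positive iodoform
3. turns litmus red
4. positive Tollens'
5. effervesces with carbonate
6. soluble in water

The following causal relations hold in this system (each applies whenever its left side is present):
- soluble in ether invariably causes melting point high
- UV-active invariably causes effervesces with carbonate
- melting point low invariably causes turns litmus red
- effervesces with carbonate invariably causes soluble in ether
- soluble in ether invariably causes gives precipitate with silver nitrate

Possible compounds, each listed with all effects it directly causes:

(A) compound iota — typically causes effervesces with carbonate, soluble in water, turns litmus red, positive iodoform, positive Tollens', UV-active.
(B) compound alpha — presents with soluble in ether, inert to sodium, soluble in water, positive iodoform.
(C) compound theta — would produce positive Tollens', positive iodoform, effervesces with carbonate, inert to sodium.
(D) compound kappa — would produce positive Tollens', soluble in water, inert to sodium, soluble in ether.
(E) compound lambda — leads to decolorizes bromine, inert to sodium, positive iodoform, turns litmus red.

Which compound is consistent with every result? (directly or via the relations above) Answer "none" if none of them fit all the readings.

none

Checking each candidate against the observations:
(A) compound iota — does not account for inert to sodium
(B) compound alpha — inert to sodium +; positive iodoform +; turns litmus red -; positive Tollens' -; effervesces with carbonate -; soluble in water +
(C) compound theta — does not account for turns litmus red, soluble in water
(D) compound kappa — inert to sodium +; positive iodoform -; turns litmus red -; positive Tollens' +; effervesces with carbonate -; soluble in water +
(E) compound lambda — does not account for positive Tollens', effervesces with carbonate, soluble in water
No candidate is consistent with all observations.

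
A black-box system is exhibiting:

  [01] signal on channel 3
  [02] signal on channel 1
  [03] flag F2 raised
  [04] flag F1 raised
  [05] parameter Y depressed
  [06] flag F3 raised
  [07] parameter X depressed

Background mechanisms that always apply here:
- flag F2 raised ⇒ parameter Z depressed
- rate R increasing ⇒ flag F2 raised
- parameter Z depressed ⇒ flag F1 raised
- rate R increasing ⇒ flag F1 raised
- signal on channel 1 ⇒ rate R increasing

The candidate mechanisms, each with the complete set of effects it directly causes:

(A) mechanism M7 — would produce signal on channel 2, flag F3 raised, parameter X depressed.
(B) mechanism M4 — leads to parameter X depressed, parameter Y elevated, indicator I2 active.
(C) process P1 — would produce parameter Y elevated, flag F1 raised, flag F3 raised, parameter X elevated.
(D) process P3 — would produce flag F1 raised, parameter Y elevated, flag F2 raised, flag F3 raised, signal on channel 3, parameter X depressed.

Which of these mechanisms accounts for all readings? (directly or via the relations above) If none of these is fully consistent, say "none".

none

Testing each hypothesis:
(A) mechanism M7 — signal on channel 3 ✗; signal on channel 1 ✗; flag F2 raised ✗; flag F1 raised ✗; parameter Y depressed ✗; flag F3 raised ✓; parameter X depressed ✓
(B) mechanism M4 — signal on channel 3 ✗; signal on channel 1 ✗; flag F2 raised ✗; flag F1 raised ✗; parameter Y depressed ✗; flag F3 raised ✗; parameter X depressed ✓
(C) process P1 — signal on channel 3 ✗; signal on channel 1 ✗; flag F2 raised ✗; flag F1 raised ✓; parameter Y depressed ✗; flag F3 raised ✓; parameter X depressed ✗
(D) process P3 — fails on signal on channel 1, parameter Y depressed (predicts parameter Y elevated, not parameter Y depressed)
No candidate is consistent with all observations.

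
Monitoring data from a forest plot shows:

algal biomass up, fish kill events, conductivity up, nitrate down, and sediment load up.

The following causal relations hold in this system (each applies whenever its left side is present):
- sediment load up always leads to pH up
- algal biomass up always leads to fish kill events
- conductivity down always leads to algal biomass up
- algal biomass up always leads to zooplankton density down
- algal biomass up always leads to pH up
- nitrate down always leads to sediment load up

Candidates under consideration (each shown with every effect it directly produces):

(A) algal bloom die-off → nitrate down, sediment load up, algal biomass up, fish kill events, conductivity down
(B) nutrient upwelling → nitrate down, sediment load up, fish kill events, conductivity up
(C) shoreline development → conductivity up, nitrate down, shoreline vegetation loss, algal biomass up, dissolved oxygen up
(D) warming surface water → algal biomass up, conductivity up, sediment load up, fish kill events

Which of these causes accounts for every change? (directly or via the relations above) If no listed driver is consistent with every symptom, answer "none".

C

Checking each candidate against the observations:
(A) algal bloom die-off — algal biomass up ✓; fish kill events ✓; conductivity up ✗; nitrate down ✓; sediment load up ✓
(B) nutrient upwelling — does not account for algal biomass up
(C) shoreline development — accounts for every observation (fish kill events through algal biomass up → fish kill events)
(D) warming surface water — algal biomass up ✓; fish kill events ✓; conductivity up ✓; nitrate down ✗; sediment load up ✓
(C) is the only candidate with no mismatches.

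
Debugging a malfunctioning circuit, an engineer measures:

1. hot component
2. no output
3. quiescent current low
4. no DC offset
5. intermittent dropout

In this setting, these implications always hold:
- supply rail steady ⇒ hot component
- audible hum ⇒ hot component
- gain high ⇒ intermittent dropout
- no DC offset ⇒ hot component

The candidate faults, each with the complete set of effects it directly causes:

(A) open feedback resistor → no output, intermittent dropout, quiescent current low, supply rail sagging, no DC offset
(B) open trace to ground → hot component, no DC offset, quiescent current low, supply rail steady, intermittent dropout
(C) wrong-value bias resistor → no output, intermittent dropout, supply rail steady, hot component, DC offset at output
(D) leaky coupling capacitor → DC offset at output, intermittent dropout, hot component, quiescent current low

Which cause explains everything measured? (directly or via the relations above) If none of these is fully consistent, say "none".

Per-candidate check:
(A) open feedback resistor — accounts for every observation (hot component via no DC offset → hot component)
(B) open trace to ground — does not account for no output
(C) wrong-value bias resistor — fails on quiescent current low, no DC offset (predicts DC offset at output, not no DC offset)
(D) leaky coupling capacitor — hot component yes; no output NO; quiescent current low yes; no DC offset NO; intermittent dropout yes
(A) is the only candidate with no mismatches.

A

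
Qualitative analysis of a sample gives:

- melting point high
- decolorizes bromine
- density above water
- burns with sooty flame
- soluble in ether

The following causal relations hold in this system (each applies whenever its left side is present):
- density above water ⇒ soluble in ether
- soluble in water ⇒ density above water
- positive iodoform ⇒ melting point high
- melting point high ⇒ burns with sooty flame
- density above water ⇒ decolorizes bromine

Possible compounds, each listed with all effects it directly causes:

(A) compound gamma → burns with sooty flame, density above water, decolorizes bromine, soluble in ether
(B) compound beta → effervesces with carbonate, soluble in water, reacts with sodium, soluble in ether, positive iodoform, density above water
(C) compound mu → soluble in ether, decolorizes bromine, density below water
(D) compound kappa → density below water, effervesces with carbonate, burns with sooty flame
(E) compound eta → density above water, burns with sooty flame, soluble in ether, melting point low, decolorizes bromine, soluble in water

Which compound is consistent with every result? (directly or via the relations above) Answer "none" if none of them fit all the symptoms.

B

Per-candidate check:
(A) compound gamma — does not account for melting point high
(B) compound beta — melting point high match (through positive iodoform → melting point high); decolorizes bromine match (through density above water → decolorizes bromine); density above water match; burns with sooty flame match (through positive iodoform → melting point high → burns with sooty flame); soluble in ether match
(C) compound mu — melting point high miss; decolorizes bromine match; density above water miss; burns with sooty flame miss; soluble in ether match
(D) compound kappa — melting point high miss; decolorizes bromine miss; density above water miss; burns with sooty flame match; soluble in ether miss
(E) compound eta — fails on melting point high (predicts melting point low, not melting point high)
(B) alone accounts for all the evidence.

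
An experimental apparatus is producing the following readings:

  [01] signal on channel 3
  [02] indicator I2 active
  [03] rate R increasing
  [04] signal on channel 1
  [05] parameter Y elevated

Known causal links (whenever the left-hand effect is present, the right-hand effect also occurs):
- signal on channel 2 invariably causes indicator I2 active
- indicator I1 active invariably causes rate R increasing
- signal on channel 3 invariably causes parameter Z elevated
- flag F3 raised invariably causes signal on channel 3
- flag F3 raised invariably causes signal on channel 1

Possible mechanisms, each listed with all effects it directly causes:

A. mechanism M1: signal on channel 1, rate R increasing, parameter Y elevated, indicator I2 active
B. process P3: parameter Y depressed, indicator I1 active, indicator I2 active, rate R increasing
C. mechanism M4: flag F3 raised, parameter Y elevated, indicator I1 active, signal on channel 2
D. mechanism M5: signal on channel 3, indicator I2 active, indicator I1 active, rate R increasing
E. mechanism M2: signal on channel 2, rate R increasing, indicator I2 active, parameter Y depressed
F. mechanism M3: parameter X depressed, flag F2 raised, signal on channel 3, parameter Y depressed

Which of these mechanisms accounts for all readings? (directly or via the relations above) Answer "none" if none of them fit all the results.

C

For each candidate, compare predicted effects to what was observed:
(A) mechanism M1 — does not account for signal on channel 3
(B) process P3 — signal on channel 3 ✗; indicator I2 active ✓; rate R increasing ✓; signal on channel 1 ✗; parameter Y elevated ✗
(C) mechanism M4 — signal on channel 3 ✓ (via flag F3 raised → signal on channel 3); indicator I2 active ✓ (via signal on channel 2 → indicator I2 active); rate R increasing ✓ (via indicator I1 active → rate R increasing); signal on channel 1 ✓ (via flag F3 raised → signal on channel 1); parameter Y elevated ✓
(D) mechanism M5 — signal on channel 3 ✓; indicator I2 active ✓; rate R increasing ✓; signal on channel 1 ✗; parameter Y elevated ✗
(E) mechanism M2 — signal on channel 3 ✗; indicator I2 active ✓; rate R increasing ✓; signal on channel 1 ✗; parameter Y elevated ✗
(F) mechanism M3 — signal on channel 3 ✓; indicator I2 active ✗; rate R increasing ✗; signal on channel 1 ✗; parameter Y elevated ✗
(C) is the only candidate with no mismatches.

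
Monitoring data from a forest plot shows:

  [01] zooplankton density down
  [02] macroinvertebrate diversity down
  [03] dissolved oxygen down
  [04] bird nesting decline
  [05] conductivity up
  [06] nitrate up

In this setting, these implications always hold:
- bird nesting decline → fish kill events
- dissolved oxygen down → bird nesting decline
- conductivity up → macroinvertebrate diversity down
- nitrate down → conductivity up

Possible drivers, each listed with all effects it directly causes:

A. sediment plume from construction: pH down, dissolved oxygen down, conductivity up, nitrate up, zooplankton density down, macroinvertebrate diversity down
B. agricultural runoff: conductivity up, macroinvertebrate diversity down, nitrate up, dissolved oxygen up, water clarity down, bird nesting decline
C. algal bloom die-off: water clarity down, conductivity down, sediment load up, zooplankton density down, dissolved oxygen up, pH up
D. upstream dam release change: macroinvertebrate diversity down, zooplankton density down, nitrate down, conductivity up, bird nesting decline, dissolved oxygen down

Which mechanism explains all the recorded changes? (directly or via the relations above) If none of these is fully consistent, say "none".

Testing each hypothesis:
(A) sediment plume from construction — zooplankton density down +; macroinvertebrate diversity down +; dissolved oxygen down +; bird nesting decline + (through dissolved oxygen down → bird nesting decline); conductivity up +; nitrate up +
(B) agricultural runoff — zooplankton density down -; macroinvertebrate diversity down +; dissolved oxygen down -; bird nesting decline +; conductivity up +; nitrate up +
(C) algal bloom die-off — zooplankton density down +; macroinvertebrate diversity down -; dissolved oxygen down -; bird nesting decline -; conductivity up -; nitrate up -
(D) upstream dam release change — fails on nitrate up (predicts nitrate down, not nitrate up)
Only (A) is consistent with every observation.

A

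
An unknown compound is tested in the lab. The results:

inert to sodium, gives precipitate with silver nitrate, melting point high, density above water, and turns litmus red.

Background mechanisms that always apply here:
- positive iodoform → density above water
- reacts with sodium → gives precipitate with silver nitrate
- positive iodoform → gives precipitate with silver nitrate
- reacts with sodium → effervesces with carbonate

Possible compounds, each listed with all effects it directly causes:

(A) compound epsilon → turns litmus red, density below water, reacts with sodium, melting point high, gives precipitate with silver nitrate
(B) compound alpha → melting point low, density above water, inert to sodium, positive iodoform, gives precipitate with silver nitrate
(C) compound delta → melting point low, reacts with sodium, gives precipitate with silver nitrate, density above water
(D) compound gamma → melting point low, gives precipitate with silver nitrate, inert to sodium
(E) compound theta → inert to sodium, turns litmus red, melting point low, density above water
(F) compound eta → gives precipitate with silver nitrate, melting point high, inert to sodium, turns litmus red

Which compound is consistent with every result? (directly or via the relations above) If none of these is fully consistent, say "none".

none

Testing each hypothesis:
(A) compound epsilon — inert to sodium ✗; gives precipitate with silver nitrate ✓; melting point high ✓; density above water ✗; turns litmus red ✓
(B) compound alpha — fails on melting point high, turns litmus red (predicts melting point low, not melting point high)
(C) compound delta — fails on inert to sodium, melting point high, turns litmus red (predicts reacts with sodium, not inert to sodium; predicts melting point low, not melting point high)
(D) compound gamma — fails on melting point high, density above water, turns litmus red (predicts melting point low, not melting point high)
(E) compound theta — inert to sodium ✓; gives precipitate with silver nitrate ✗; melting point high ✗; density above water ✓; turns litmus red ✓
(F) compound eta — inert to sodium ✓; gives precipitate with silver nitrate ✓; melting point high ✓; density above water ✗; turns litmus red ✓
No candidate is consistent with all observations.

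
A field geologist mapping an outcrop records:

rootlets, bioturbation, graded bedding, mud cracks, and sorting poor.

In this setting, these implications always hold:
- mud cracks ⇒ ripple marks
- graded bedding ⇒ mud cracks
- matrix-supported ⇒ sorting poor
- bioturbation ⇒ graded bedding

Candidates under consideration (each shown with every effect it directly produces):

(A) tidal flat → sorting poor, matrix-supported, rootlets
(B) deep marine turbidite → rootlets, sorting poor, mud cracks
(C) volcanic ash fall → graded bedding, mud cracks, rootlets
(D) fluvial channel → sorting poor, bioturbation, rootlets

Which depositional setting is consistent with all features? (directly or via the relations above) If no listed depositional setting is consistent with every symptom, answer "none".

D

Per-candidate check:
(A) tidal flat — does not account for bioturbation, graded bedding, mud cracks
(B) deep marine turbidite — does not account for bioturbation, graded bedding
(C) volcanic ash fall — rootlets yes; bioturbation NO; graded bedding yes; mud cracks yes; sorting poor NO
(D) fluvial channel — rootlets yes; bioturbation yes; graded bedding yes (by bioturbation → graded bedding); mud cracks yes (by bioturbation → graded bedding → mud cracks); sorting poor yes
(D) alone accounts for all the evidence.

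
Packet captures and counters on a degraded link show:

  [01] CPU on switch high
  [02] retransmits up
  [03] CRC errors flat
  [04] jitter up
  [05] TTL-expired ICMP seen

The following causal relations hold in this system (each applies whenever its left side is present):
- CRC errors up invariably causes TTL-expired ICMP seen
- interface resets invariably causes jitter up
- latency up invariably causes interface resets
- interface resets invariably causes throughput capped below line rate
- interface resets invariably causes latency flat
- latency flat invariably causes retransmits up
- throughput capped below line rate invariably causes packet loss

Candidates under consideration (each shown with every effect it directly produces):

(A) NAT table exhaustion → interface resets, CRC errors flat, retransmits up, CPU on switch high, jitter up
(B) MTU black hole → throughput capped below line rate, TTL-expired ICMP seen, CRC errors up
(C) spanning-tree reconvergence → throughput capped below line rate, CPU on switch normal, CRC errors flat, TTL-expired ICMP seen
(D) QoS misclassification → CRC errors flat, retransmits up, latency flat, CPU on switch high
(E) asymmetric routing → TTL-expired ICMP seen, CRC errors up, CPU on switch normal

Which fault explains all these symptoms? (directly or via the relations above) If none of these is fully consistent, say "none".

none

Testing each hypothesis:
(A) NAT table exhaustion — CPU on switch high ✓; retransmits up ✓; CRC errors flat ✓; jitter up ✓; TTL-expired ICMP seen ✗
(B) MTU black hole — CPU on switch high ✗; retransmits up ✗; CRC errors flat ✗; jitter up ✗; TTL-expired ICMP seen ✓
(C) spanning-tree reconvergence — CPU on switch high ✗; retransmits up ✗; CRC errors flat ✓; jitter up ✗; TTL-expired ICMP seen ✓
(D) QoS misclassification — CPU on switch high ✓; retransmits up ✓; CRC errors flat ✓; jitter up ✗; TTL-expired ICMP seen ✗
(E) asymmetric routing — fails on CPU on switch high, retransmits up, CRC errors flat, jitter up (predicts CPU on switch normal, not CPU on switch high; predicts CRC errors up, not CRC errors flat)
None of the listed candidates fits everything.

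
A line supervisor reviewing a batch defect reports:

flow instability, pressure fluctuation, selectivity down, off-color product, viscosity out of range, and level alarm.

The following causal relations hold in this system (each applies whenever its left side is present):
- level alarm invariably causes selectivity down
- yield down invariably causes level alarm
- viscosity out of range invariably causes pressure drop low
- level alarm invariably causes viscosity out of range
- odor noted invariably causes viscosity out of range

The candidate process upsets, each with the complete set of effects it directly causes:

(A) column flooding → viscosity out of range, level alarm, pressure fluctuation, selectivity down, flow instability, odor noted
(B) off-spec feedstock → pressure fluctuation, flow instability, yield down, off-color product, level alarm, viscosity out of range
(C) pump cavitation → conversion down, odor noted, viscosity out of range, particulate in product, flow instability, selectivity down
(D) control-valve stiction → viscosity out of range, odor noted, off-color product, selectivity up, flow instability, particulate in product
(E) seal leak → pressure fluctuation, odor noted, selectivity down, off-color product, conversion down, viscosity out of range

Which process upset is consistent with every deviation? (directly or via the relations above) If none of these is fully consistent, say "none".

Per-candidate check:
(A) column flooding — does not account for off-color product
(B) off-spec feedstock — flow instability match; pressure fluctuation match; selectivity down match (through level alarm → selectivity down); off-color product match; viscosity out of range match; level alarm match
(C) pump cavitation — flow instability match; pressure fluctuation miss; selectivity down match; off-color product miss; viscosity out of range match; level alarm miss
(D) control-valve stiction — flow instability match; pressure fluctuation miss; selectivity down miss; off-color product match; viscosity out of range match; level alarm miss
(E) seal leak — does not account for flow instability, level alarm
(B) is the only candidate with no mismatches.

B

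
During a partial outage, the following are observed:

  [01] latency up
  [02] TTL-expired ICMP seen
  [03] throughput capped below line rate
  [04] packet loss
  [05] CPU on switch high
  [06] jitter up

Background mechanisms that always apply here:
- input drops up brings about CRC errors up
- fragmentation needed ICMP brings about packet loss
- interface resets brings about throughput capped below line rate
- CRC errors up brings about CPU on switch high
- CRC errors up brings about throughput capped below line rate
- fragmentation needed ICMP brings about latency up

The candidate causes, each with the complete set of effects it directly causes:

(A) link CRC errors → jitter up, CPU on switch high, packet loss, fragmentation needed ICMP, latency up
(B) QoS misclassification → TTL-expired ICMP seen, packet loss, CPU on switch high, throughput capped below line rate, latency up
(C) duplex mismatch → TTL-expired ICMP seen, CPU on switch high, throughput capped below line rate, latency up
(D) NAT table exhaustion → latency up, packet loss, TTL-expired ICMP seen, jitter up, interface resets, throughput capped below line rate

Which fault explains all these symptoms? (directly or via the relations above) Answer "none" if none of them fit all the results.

none

Testing each hypothesis:
(A) link CRC errors — latency up yes; TTL-expired ICMP seen NO; throughput capped below line rate NO; packet loss yes; CPU on switch high yes; jitter up yes
(B) QoS misclassification — latency up yes; TTL-expired ICMP seen yes; throughput capped below line rate yes; packet loss yes; CPU on switch high yes; jitter up NO
(C) duplex mismatch — does not account for packet loss, jitter up
(D) NAT table exhaustion — does not account for CPU on switch high
No candidate is consistent with all observations.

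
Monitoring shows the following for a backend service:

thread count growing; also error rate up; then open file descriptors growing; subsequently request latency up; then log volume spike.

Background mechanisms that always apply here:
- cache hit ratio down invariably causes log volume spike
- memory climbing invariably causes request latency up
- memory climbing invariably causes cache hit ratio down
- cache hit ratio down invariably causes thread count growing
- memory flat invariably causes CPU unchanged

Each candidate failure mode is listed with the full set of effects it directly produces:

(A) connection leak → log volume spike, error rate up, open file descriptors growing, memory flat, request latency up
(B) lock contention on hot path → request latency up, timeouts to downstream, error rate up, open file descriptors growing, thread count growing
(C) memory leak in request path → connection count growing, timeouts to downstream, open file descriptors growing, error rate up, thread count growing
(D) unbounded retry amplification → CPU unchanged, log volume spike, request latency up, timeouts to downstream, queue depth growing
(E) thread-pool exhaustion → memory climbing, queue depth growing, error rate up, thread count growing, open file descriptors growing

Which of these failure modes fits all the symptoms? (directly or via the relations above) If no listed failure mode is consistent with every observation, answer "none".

E

For each candidate, compare predicted effects to what was observed:
(A) connection leak — thread count growing miss; error rate up match; open file descriptors growing match; request latency up match; log volume spike match
(B) lock contention on hot path — thread count growing match; error rate up match; open file descriptors growing match; request latency up match; log volume spike miss
(C) memory leak in request path — does not account for request latency up, log volume spike
(D) unbounded retry amplification — thread count growing miss; error rate up miss; open file descriptors growing miss; request latency up match; log volume spike match
(E) thread-pool exhaustion — thread count growing match; error rate up match; open file descriptors growing match; request latency up match (via memory climbing → request latency up); log volume spike match (via memory climbing → cache hit ratio down → log volume spike)
(E) is the only candidate with no mismatches.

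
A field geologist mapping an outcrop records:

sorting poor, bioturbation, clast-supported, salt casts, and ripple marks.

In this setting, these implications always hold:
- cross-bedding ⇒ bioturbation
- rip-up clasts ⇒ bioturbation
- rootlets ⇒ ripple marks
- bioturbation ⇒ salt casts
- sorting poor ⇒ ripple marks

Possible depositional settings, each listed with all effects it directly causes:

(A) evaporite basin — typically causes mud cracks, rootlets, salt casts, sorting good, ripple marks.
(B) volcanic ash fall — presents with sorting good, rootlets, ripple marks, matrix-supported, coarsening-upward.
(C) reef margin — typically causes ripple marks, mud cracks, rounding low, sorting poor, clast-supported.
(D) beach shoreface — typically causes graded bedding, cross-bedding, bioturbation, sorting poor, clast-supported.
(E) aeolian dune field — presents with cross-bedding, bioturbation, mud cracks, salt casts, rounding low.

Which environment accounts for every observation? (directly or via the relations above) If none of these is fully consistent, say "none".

D

For each candidate, compare predicted effects to what was observed:
(A) evaporite basin — sorting poor miss; bioturbation miss; clast-supported miss; salt casts match; ripple marks match
(B) volcanic ash fall — sorting poor miss; bioturbation miss; clast-supported miss; salt casts miss; ripple marks match
(C) reef margin — does not account for bioturbation, salt casts
(D) beach shoreface — sorting poor match; bioturbation match; clast-supported match; salt casts match (via bioturbation → salt casts); ripple marks match (via sorting poor → ripple marks)
(E) aeolian dune field — sorting poor miss; bioturbation match; clast-supported miss; salt casts match; ripple marks miss
(D) alone accounts for all the evidence.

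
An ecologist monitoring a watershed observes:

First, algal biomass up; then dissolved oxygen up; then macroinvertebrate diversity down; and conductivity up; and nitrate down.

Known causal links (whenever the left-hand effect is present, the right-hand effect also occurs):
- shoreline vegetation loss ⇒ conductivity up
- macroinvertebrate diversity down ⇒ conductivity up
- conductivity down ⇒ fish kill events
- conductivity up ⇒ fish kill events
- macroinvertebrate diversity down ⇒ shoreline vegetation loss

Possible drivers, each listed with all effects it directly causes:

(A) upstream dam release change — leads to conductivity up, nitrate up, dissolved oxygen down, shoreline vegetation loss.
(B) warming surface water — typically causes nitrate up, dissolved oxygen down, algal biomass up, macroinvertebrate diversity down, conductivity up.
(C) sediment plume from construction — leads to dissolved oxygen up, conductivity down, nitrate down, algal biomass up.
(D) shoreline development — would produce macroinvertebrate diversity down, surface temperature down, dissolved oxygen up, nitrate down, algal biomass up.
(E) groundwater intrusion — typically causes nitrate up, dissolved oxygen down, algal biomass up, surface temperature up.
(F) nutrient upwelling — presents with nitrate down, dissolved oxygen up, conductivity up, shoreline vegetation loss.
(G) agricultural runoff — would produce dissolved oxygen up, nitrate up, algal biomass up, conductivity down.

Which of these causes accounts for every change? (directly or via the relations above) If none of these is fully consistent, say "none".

D

For each candidate, compare predicted effects to what was observed:
(A) upstream dam release change — fails on algal biomass up, dissolved oxygen up, macroinvertebrate diversity down, nitrate down (predicts dissolved oxygen down, not dissolved oxygen up; predicts nitrate up, not nitrate down)
(B) warming surface water — algal biomass up +; dissolved oxygen up -; macroinvertebrate diversity down +; conductivity up +; nitrate down -
(C) sediment plume from construction — fails on macroinvertebrate diversity down, conductivity up (predicts conductivity down, not conductivity up)
(D) shoreline development — algal biomass up +; dissolved oxygen up +; macroinvertebrate diversity down +; conductivity up + (by macroinvertebrate diversity down → conductivity up); nitrate down +
(E) groundwater intrusion — fails on dissolved oxygen up, macroinvertebrate diversity down, conductivity up, nitrate down (predicts dissolved oxygen down, not dissolved oxygen up; predicts nitrate up, not nitrate down)
(F) nutrient upwelling — does not account for algal biomass up, macroinvertebrate diversity down
(G) agricultural runoff — algal biomass up +; dissolved oxygen up +; macroinvertebrate diversity down -; conductivity up -; nitrate down -
(D) alone accounts for all the evidence.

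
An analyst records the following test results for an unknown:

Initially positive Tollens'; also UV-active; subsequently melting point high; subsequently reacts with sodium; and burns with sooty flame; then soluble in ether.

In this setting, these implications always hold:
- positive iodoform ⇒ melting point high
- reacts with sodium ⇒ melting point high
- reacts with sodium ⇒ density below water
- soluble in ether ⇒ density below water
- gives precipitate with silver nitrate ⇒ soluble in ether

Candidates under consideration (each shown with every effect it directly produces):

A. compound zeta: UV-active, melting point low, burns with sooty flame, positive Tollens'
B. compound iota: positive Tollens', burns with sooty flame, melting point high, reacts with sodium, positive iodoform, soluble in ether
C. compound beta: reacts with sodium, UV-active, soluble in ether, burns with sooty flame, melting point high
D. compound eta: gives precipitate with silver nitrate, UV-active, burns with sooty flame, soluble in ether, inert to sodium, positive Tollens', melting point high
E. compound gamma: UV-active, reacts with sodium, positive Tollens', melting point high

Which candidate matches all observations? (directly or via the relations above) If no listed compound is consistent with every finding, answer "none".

none

For each candidate, compare predicted effects to what was observed:
(A) compound zeta — positive Tollens' yes; UV-active yes; melting point high NO; reacts with sodium NO; burns with sooty flame yes; soluble in ether NO
(B) compound iota — does not account for UV-active
(C) compound beta — does not account for positive Tollens'
(D) compound eta — positive Tollens' yes; UV-active yes; melting point high yes; reacts with sodium NO; burns with sooty flame yes; soluble in ether yes
(E) compound gamma — positive Tollens' yes; UV-active yes; melting point high yes; reacts with sodium yes; burns with sooty flame NO; soluble in ether NO
No candidate is consistent with all observations.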